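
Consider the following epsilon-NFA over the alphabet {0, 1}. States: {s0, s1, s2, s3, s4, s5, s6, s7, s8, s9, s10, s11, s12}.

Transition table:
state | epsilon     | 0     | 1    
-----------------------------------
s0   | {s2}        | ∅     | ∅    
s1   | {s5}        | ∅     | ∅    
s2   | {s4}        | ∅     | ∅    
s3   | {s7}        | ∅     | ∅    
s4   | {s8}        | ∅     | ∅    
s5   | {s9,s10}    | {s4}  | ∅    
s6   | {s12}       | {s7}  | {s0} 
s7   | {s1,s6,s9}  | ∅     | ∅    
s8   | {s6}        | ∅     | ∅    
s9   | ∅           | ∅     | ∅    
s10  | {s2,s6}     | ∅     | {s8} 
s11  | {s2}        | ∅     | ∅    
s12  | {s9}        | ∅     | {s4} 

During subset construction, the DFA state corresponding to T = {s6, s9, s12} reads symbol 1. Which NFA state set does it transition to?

s6 on 1 → {s0}.
s12 on 1 → {s4}.
No 1-transition from s9.
Union after reading 1: {s0, s4}.
Now take the epsilon-closure:
From s0 via epsilon: add s2.
From s4 via epsilon: add s8.
From s8 via epsilon: add s6.
From s6 via epsilon: add s12.
From s12 via epsilon: add s9.
No new states can be added; the closed set is {s0, s2, s4, s6, s8, s9, s12}.

{s0, s2, s4, s6, s8, s9, s12}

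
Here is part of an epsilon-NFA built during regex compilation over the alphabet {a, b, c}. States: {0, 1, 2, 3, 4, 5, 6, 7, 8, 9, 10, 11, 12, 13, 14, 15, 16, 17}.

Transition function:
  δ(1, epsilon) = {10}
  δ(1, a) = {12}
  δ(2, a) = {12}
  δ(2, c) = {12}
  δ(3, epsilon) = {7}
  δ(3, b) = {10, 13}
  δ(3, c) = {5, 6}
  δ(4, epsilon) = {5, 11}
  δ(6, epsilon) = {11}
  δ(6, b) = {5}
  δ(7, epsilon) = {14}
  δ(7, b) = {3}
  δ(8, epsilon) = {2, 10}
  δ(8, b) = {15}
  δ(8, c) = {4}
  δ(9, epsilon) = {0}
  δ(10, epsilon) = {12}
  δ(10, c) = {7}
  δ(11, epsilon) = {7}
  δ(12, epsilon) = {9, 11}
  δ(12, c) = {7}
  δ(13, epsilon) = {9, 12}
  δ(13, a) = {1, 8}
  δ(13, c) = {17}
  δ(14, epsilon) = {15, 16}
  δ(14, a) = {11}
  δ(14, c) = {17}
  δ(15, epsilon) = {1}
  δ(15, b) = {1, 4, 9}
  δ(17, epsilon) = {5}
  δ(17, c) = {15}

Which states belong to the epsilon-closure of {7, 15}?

{0, 1, 7, 9, 10, 11, 12, 14, 15, 16}

Start with {7, 15}.
From 7 via epsilon: add 14.
From 15 via epsilon: add 1.
From 1 via epsilon: add 10.
From 14 via epsilon: add 16.
From 10 via epsilon: add 12.
From 12 via epsilon: add 9, 11.
From 9 via epsilon: add 0.
No new states can be added; the closed set is {0, 1, 7, 9, 10, 11, 12, 14, 15, 16}.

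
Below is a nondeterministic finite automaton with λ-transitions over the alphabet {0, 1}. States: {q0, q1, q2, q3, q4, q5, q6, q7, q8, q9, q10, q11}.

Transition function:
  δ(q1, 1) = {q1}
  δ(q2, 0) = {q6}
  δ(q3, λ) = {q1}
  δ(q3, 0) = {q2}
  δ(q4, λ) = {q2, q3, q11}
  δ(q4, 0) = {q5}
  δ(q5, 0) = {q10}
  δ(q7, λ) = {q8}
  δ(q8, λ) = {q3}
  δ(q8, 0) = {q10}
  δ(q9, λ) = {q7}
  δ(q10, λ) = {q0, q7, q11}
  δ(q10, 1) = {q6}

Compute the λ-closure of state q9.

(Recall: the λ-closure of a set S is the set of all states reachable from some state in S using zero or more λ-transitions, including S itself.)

{q1, q3, q7, q8, q9}

Start with {q9}.
From q9 via λ: add q7.
From q7 via λ: add q8.
From q8 via λ: add q3.
From q3 via λ: add q1.
No new states can be added; the closed set is {q1, q3, q7, q8, q9}.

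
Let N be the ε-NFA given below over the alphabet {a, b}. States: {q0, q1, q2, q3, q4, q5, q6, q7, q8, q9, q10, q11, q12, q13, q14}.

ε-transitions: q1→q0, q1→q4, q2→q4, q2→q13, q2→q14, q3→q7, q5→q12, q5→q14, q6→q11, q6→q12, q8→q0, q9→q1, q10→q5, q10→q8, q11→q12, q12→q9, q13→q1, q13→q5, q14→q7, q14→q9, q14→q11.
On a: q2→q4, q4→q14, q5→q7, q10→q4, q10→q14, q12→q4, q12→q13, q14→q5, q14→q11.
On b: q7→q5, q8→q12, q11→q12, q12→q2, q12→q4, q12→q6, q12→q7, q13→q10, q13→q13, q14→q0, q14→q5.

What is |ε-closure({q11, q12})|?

6

Start with {q11, q12}.
From q12 via ε: add q9.
From q9 via ε: add q1.
From q1 via ε: add q0, q4.
ε-closure = {q0, q1, q4, q9, q11, q12}, which has 6 states.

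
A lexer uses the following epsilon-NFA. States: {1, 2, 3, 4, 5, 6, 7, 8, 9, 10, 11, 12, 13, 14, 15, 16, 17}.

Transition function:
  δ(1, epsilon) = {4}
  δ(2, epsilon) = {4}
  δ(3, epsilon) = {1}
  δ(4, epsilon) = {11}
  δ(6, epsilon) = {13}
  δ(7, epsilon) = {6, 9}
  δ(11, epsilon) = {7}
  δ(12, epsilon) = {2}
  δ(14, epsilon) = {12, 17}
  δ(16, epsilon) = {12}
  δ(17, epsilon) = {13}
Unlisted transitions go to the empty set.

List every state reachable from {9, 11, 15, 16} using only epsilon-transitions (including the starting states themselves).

{2, 4, 6, 7, 9, 11, 12, 13, 15, 16}

Start with {9, 11, 15, 16}.
From 11 via epsilon: add 7.
From 16 via epsilon: add 12.
From 7 via epsilon: add 6.
From 12 via epsilon: add 2.
From 2 via epsilon: add 4.
From 6 via epsilon: add 13.
No new states can be added; the closed set is {2, 4, 6, 7, 9, 11, 12, 13, 15, 16}.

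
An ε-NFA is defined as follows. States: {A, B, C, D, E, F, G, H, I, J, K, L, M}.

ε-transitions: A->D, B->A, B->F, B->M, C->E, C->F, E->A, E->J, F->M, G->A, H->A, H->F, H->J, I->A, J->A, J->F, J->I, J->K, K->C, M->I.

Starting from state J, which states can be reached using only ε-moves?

{A, C, D, E, F, I, J, K, M}

Start with {J}.
From J via ε: add A, F, I, K.
From A via ε: add D.
From F via ε: add M.
From K via ε: add C.
From C via ε: add E.
No new states can be added; the closed set is {A, C, D, E, F, I, J, K, M}.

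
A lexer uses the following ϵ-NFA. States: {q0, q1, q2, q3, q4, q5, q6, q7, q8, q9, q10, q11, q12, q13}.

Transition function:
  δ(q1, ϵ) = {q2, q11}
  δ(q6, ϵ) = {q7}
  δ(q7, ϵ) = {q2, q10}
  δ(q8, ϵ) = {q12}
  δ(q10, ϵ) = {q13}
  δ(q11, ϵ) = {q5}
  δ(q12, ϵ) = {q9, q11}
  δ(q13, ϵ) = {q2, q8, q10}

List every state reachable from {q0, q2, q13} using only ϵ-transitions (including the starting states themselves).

Start with {q0, q2, q13}.
From q13 via ϵ: add q8, q10.
From q8 via ϵ: add q12.
From q12 via ϵ: add q9, q11.
From q11 via ϵ: add q5.
No new states can be added; the closed set is {q0, q2, q5, q8, q9, q10, q11, q12, q13}.

{q0, q2, q5, q8, q9, q10, q11, q12, q13}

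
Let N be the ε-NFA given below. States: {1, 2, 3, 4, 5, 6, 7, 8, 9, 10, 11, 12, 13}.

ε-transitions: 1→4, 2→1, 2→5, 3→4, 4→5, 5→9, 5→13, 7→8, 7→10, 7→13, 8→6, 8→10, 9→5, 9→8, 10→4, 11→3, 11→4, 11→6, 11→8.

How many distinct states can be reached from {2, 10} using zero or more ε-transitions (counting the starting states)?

Start with {2, 10}.
From 2 via ε: add 1, 5.
From 10 via ε: add 4.
From 5 via ε: add 9, 13.
From 9 via ε: add 8.
From 8 via ε: add 6.
ε-closure = {1, 2, 4, 5, 6, 8, 9, 10, 13}, which has 9 states.

9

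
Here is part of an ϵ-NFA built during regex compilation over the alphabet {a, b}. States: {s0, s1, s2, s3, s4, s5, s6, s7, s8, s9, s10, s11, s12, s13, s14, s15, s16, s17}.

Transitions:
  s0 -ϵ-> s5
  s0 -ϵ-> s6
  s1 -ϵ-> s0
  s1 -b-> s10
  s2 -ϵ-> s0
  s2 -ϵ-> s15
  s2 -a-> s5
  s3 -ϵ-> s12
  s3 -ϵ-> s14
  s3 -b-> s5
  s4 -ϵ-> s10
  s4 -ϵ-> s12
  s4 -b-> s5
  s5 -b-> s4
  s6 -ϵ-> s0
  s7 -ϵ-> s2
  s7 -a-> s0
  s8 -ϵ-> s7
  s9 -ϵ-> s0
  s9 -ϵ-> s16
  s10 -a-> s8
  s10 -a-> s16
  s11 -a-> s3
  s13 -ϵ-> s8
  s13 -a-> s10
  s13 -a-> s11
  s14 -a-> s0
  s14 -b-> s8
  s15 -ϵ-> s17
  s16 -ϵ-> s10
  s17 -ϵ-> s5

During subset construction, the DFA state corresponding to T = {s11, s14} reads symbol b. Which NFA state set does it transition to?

{s0, s2, s5, s6, s7, s8, s15, s17}

s14 on b → {s8}.
No b-transition from s11.
Union after reading b: {s8}.
Now take the ϵ-closure:
From s8 via ϵ: add s7.
From s7 via ϵ: add s2.
From s2 via ϵ: add s0, s15.
From s0 via ϵ: add s5, s6.
From s15 via ϵ: add s17.
No new states can be added; the closed set is {s0, s2, s5, s6, s7, s8, s15, s17}.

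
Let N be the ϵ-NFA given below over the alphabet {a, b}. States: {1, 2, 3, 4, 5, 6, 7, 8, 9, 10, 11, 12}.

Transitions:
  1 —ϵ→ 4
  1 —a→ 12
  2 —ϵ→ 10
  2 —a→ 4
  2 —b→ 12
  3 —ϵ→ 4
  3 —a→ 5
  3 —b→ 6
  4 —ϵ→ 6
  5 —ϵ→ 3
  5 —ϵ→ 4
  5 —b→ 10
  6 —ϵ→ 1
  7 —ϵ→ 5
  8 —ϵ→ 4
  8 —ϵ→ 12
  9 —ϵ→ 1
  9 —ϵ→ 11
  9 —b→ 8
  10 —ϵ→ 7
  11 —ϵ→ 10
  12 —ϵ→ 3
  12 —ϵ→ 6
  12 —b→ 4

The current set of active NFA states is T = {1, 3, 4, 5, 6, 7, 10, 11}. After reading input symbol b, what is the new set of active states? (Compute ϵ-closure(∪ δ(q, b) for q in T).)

{1, 3, 4, 5, 6, 7, 10}

3 on b → {6}.
5 on b → {10}.
No b-transition from 1, 4, 6, 7, 10, 11.
Union after reading b: {6, 10}.
Now take the ϵ-closure:
From 6 via ϵ: add 1.
From 10 via ϵ: add 7.
From 1 via ϵ: add 4.
From 7 via ϵ: add 5.
From 5 via ϵ: add 3.
No new states can be added; the closed set is {1, 3, 4, 5, 6, 7, 10}.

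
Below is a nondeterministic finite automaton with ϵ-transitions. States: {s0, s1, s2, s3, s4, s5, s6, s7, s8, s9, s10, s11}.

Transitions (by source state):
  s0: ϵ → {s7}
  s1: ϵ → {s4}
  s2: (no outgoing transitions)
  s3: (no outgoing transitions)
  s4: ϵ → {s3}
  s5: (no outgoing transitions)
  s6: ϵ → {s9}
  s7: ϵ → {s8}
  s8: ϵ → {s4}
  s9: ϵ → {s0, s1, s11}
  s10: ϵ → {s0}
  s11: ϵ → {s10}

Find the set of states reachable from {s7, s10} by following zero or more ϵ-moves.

{s0, s3, s4, s7, s8, s10}

Start with {s7, s10}.
From s7 via ϵ: add s8.
From s10 via ϵ: add s0.
From s8 via ϵ: add s4.
From s4 via ϵ: add s3.
No new states can be added; the closed set is {s0, s3, s4, s7, s8, s10}.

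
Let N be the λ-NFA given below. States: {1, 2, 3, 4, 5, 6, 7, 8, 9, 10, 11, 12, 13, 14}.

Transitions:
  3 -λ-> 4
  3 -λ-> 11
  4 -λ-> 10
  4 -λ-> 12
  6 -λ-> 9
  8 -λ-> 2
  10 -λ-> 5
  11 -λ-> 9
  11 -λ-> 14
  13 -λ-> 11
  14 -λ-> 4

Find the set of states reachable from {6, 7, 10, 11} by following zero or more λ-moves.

{4, 5, 6, 7, 9, 10, 11, 12, 14}

Start with {6, 7, 10, 11}.
From 6 via λ: add 9.
From 10 via λ: add 5.
From 11 via λ: add 14.
From 14 via λ: add 4.
From 4 via λ: add 12.
No new states can be added; the closed set is {4, 5, 6, 7, 9, 10, 11, 12, 14}.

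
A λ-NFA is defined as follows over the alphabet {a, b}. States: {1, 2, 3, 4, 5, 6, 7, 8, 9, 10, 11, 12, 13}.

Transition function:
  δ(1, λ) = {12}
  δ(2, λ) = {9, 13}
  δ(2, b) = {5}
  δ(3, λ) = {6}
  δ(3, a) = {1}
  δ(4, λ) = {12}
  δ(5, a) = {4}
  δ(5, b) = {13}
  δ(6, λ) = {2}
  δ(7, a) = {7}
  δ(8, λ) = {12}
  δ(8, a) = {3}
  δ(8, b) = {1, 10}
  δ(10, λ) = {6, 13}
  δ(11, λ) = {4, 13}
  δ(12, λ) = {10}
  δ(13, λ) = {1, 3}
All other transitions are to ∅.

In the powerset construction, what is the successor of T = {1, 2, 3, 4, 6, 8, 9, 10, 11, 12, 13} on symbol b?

{1, 2, 3, 5, 6, 9, 10, 12, 13}

2 on b → {5}.
8 on b → {1, 10}.
No b-transition from 1, 3, 4, 6, 9, 10, 11, 12, 13.
Union after reading b: {1, 5, 10}.
Now take the λ-closure:
From 1 via λ: add 12.
From 10 via λ: add 6, 13.
From 6 via λ: add 2.
From 13 via λ: add 3.
From 2 via λ: add 9.
No new states can be added; the closed set is {1, 2, 3, 5, 6, 9, 10, 12, 13}.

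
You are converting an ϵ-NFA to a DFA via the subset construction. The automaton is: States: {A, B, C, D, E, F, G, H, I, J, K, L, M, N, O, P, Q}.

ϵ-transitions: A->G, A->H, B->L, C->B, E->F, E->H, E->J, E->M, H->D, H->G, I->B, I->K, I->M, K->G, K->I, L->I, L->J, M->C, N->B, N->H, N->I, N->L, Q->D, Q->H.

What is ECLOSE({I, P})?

{B, C, G, I, J, K, L, M, P}

Start with {I, P}.
From I via ϵ: add B, K, M.
From B via ϵ: add L.
From K via ϵ: add G.
From M via ϵ: add C.
From L via ϵ: add J.
No new states can be added; the closed set is {B, C, G, I, J, K, L, M, P}.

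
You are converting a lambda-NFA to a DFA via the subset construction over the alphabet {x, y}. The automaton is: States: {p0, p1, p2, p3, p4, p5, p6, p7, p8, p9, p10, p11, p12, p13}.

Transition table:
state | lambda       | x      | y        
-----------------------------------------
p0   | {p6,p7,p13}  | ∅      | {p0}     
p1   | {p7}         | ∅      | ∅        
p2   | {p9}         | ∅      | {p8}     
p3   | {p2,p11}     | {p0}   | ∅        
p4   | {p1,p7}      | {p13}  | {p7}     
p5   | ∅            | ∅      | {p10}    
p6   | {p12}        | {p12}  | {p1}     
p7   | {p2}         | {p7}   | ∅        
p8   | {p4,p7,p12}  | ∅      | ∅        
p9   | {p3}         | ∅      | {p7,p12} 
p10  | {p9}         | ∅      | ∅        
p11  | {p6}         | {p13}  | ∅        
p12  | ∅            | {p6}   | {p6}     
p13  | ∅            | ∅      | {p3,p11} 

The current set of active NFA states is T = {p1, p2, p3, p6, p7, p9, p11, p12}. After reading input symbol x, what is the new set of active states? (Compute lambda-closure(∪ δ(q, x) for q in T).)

{p0, p2, p3, p6, p7, p9, p11, p12, p13}

p3 on x → {p0}.
p6 on x → {p12}.
p7 on x → {p7}.
p11 on x → {p13}.
p12 on x → {p6}.
No x-transition from p1, p2, p9.
Union after reading x: {p0, p6, p7, p12, p13}.
Now take the lambda-closure:
From p7 via lambda: add p2.
From p2 via lambda: add p9.
From p9 via lambda: add p3.
From p3 via lambda: add p11.
No new states can be added; the closed set is {p0, p2, p3, p6, p7, p9, p11, p12, p13}.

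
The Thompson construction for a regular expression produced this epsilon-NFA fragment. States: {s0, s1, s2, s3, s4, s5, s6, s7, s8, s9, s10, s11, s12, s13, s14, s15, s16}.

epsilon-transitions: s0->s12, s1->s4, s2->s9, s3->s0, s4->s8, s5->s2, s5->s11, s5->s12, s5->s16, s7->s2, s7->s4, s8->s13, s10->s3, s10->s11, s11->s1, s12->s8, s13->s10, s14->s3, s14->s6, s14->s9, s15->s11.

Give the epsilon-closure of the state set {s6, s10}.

{s0, s1, s3, s4, s6, s8, s10, s11, s12, s13}

Start with {s6, s10}.
From s10 via epsilon: add s3, s11.
From s3 via epsilon: add s0.
From s11 via epsilon: add s1.
From s0 via epsilon: add s12.
From s1 via epsilon: add s4.
From s4 via epsilon: add s8.
From s8 via epsilon: add s13.
No new states can be added; the closed set is {s0, s1, s3, s4, s6, s8, s10, s11, s12, s13}.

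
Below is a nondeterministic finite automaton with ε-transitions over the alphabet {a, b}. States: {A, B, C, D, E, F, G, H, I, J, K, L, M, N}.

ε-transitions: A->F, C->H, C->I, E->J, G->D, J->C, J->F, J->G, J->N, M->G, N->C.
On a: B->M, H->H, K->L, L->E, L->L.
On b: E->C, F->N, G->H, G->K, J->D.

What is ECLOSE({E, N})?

Start with {E, N}.
From E via ε: add J.
From N via ε: add C.
From C via ε: add H, I.
From J via ε: add F, G.
From G via ε: add D.
No new states can be added; the closed set is {C, D, E, F, G, H, I, J, N}.

{C, D, E, F, G, H, I, J, N}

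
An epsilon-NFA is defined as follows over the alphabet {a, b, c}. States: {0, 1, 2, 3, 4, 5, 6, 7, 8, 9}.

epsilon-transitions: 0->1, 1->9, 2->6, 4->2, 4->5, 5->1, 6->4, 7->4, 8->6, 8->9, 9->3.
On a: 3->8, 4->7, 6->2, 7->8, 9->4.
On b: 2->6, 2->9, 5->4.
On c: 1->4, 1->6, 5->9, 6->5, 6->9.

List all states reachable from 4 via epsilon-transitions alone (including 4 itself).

Start with {4}.
From 4 via epsilon: add 2, 5.
From 2 via epsilon: add 6.
From 5 via epsilon: add 1.
From 1 via epsilon: add 9.
From 9 via epsilon: add 3.
No new states can be added; the closed set is {1, 2, 3, 4, 5, 6, 9}.

{1, 2, 3, 4, 5, 6, 9}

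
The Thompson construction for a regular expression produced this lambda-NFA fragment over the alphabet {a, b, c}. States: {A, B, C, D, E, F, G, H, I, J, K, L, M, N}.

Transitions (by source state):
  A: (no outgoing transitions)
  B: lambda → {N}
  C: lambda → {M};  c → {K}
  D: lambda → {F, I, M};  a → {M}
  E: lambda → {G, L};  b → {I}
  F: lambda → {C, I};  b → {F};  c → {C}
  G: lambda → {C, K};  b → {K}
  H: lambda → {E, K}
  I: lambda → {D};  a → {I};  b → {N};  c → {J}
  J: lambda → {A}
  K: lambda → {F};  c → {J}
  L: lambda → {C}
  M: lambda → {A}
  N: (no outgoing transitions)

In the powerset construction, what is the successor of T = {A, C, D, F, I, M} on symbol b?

{A, C, D, F, I, M, N}

F on b → {F}.
I on b → {N}.
No b-transition from A, C, D, M.
Union after reading b: {F, N}.
Now take the lambda-closure:
From F via lambda: add C, I.
From C via lambda: add M.
From I via lambda: add D.
From M via lambda: add A.
No new states can be added; the closed set is {A, C, D, F, I, M, N}.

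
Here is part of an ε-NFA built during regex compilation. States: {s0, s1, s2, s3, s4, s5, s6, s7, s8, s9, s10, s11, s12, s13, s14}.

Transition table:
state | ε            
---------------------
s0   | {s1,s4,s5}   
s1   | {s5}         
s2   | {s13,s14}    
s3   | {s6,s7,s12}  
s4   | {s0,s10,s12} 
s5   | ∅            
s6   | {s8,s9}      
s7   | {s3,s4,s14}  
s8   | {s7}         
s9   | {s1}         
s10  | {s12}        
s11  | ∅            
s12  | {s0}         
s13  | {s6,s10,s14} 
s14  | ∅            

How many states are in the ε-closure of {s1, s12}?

Start with {s1, s12}.
From s1 via ε: add s5.
From s12 via ε: add s0.
From s0 via ε: add s4.
From s4 via ε: add s10.
ε-closure = {s0, s1, s4, s5, s10, s12}, which has 6 states.

6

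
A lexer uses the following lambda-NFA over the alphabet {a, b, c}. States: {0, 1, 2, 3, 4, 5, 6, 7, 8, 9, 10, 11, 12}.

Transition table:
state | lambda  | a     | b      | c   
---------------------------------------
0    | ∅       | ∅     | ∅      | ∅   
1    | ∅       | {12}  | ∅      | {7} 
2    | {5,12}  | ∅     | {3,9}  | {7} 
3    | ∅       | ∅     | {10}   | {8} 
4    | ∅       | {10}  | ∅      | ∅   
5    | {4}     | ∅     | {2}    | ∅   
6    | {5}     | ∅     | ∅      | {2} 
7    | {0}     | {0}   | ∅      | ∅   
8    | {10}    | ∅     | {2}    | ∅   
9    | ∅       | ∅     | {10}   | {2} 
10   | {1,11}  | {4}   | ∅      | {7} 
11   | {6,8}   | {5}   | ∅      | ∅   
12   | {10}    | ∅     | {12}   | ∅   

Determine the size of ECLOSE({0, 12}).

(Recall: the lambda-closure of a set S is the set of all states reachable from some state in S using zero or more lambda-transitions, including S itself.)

9

Start with {0, 12}.
From 12 via lambda: add 10.
From 10 via lambda: add 1, 11.
From 11 via lambda: add 6, 8.
From 6 via lambda: add 5.
From 5 via lambda: add 4.
lambda-closure = {0, 1, 4, 5, 6, 8, 10, 11, 12}, which has 9 states.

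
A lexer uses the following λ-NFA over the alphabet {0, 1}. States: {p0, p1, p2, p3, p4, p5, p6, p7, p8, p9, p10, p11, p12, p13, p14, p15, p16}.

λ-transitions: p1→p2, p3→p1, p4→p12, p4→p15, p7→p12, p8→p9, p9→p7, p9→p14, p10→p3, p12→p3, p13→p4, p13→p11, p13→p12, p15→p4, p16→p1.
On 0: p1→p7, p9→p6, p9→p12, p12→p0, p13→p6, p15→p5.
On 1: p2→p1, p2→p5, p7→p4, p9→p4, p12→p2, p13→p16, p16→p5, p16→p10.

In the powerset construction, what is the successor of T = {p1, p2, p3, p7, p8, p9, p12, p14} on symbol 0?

p1 on 0 → {p7}.
p9 on 0 → {p6, p12}.
p12 on 0 → {p0}.
No 0-transition from p2, p3, p7, p8, p14.
Union after reading 0: {p0, p6, p7, p12}.
Now take the λ-closure:
From p12 via λ: add p3.
From p3 via λ: add p1.
From p1 via λ: add p2.
No new states can be added; the closed set is {p0, p1, p2, p3, p6, p7, p12}.

{p0, p1, p2, p3, p6, p7, p12}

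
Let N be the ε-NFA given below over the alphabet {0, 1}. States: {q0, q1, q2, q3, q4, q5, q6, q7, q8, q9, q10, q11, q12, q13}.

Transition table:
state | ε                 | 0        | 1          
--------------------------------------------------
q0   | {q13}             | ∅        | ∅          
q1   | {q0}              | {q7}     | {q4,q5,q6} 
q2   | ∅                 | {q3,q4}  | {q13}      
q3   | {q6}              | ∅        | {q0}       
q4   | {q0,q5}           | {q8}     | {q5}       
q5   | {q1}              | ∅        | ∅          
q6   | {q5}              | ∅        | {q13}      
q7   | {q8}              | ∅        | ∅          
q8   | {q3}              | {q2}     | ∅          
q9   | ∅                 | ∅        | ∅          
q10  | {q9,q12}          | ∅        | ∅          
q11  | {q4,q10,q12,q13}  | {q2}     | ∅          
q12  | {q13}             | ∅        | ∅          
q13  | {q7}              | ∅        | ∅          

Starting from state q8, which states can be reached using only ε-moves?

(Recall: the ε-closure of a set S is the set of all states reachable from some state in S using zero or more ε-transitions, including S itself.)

Start with {q8}.
From q8 via ε: add q3.
From q3 via ε: add q6.
From q6 via ε: add q5.
From q5 via ε: add q1.
From q1 via ε: add q0.
From q0 via ε: add q13.
From q13 via ε: add q7.
No new states can be added; the closed set is {q0, q1, q3, q5, q6, q7, q8, q13}.

{q0, q1, q3, q5, q6, q7, q8, q13}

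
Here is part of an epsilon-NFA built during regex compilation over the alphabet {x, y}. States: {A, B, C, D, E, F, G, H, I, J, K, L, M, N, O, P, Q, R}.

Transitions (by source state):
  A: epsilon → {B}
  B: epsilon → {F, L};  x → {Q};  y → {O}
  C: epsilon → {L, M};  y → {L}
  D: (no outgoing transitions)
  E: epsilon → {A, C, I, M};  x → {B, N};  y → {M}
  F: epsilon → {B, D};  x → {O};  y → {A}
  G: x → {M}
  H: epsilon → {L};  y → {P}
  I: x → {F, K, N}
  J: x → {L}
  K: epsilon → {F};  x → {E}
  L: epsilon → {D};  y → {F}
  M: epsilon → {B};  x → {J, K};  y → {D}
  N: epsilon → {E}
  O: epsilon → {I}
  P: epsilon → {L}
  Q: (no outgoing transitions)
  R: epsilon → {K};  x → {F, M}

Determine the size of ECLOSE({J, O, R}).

9

Start with {J, O, R}.
From O via epsilon: add I.
From R via epsilon: add K.
From K via epsilon: add F.
From F via epsilon: add B, D.
From B via epsilon: add L.
epsilon-closure = {B, D, F, I, J, K, L, O, R}, which has 9 states.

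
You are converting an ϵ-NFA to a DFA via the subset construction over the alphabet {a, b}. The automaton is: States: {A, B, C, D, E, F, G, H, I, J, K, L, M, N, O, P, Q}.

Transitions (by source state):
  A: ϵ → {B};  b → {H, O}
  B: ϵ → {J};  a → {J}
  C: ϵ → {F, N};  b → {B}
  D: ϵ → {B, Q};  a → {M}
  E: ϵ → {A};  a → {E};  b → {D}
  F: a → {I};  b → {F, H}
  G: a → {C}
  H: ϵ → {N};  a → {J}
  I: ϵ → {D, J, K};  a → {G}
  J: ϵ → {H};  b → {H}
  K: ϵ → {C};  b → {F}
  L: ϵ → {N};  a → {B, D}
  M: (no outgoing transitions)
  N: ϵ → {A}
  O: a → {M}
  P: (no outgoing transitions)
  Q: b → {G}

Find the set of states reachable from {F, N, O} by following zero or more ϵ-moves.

Start with {F, N, O}.
From N via ϵ: add A.
From A via ϵ: add B.
From B via ϵ: add J.
From J via ϵ: add H.
No new states can be added; the closed set is {A, B, F, H, J, N, O}.

{A, B, F, H, J, N, O}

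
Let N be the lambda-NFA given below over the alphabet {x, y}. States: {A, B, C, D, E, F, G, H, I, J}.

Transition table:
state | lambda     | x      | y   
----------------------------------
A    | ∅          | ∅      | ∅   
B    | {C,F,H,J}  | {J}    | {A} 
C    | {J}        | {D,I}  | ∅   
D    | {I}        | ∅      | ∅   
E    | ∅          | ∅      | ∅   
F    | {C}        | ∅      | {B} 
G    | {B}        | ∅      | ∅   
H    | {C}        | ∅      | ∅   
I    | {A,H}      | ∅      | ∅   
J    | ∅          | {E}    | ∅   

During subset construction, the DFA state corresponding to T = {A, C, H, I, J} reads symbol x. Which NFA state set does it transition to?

C on x → {D, I}.
J on x → {E}.
No x-transition from A, H, I.
Union after reading x: {D, E, I}.
Now take the lambda-closure:
From I via lambda: add A, H.
From H via lambda: add C.
From C via lambda: add J.
No new states can be added; the closed set is {A, C, D, E, H, I, J}.

{A, C, D, E, H, I, J}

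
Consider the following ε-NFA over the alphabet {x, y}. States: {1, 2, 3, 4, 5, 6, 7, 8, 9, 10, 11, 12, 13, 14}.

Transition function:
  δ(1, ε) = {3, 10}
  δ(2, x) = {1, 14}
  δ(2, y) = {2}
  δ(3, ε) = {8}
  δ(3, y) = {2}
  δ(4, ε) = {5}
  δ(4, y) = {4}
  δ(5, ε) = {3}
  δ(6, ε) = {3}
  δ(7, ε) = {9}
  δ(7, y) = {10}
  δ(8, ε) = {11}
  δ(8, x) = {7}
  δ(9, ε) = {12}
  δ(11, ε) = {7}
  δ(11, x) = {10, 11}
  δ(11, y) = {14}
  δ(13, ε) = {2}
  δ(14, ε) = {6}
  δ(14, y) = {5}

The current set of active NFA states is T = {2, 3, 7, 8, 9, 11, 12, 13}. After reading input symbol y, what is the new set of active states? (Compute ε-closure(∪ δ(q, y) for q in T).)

2 on y → {2}.
3 on y → {2}.
7 on y → {10}.
11 on y → {14}.
No y-transition from 8, 9, 12, 13.
Union after reading y: {2, 10, 14}.
Now take the ε-closure:
From 14 via ε: add 6.
From 6 via ε: add 3.
From 3 via ε: add 8.
From 8 via ε: add 11.
From 11 via ε: add 7.
From 7 via ε: add 9.
From 9 via ε: add 12.
No new states can be added; the closed set is {2, 3, 6, 7, 8, 9, 10, 11, 12, 14}.

{2, 3, 6, 7, 8, 9, 10, 11, 12, 14}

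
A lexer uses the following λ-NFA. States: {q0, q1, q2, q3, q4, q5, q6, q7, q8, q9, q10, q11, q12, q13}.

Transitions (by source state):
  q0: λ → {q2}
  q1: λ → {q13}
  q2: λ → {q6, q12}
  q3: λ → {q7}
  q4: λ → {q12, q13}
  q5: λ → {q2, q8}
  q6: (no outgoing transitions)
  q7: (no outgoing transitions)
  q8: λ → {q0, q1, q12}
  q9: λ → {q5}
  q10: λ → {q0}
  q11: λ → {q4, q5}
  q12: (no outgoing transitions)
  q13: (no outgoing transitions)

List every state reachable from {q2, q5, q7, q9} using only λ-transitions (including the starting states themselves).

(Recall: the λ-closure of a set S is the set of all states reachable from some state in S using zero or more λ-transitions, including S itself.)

{q0, q1, q2, q5, q6, q7, q8, q9, q12, q13}

Start with {q2, q5, q7, q9}.
From q2 via λ: add q6, q12.
From q5 via λ: add q8.
From q8 via λ: add q0, q1.
From q1 via λ: add q13.
No new states can be added; the closed set is {q0, q1, q2, q5, q6, q7, q8, q9, q12, q13}.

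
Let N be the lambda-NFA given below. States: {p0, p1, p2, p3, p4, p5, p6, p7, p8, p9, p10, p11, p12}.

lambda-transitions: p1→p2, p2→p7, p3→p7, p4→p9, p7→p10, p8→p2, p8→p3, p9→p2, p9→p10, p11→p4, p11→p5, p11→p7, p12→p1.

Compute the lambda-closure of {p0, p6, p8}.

Start with {p0, p6, p8}.
From p8 via lambda: add p2, p3.
From p2 via lambda: add p7.
From p7 via lambda: add p10.
No new states can be added; the closed set is {p0, p2, p3, p6, p7, p8, p10}.

{p0, p2, p3, p6, p7, p8, p10}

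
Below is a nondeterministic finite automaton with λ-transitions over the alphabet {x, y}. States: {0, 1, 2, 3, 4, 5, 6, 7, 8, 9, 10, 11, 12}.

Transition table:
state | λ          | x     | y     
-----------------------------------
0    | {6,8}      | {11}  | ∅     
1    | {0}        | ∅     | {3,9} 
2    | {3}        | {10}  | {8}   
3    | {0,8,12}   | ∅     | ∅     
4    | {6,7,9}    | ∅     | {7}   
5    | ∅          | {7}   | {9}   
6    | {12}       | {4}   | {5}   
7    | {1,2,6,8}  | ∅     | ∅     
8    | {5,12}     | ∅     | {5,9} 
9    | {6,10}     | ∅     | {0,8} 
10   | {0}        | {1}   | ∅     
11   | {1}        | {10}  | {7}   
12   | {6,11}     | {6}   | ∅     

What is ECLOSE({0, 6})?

{0, 1, 5, 6, 8, 11, 12}

Start with {0, 6}.
From 0 via λ: add 8.
From 6 via λ: add 12.
From 8 via λ: add 5.
From 12 via λ: add 11.
From 11 via λ: add 1.
No new states can be added; the closed set is {0, 1, 5, 6, 8, 11, 12}.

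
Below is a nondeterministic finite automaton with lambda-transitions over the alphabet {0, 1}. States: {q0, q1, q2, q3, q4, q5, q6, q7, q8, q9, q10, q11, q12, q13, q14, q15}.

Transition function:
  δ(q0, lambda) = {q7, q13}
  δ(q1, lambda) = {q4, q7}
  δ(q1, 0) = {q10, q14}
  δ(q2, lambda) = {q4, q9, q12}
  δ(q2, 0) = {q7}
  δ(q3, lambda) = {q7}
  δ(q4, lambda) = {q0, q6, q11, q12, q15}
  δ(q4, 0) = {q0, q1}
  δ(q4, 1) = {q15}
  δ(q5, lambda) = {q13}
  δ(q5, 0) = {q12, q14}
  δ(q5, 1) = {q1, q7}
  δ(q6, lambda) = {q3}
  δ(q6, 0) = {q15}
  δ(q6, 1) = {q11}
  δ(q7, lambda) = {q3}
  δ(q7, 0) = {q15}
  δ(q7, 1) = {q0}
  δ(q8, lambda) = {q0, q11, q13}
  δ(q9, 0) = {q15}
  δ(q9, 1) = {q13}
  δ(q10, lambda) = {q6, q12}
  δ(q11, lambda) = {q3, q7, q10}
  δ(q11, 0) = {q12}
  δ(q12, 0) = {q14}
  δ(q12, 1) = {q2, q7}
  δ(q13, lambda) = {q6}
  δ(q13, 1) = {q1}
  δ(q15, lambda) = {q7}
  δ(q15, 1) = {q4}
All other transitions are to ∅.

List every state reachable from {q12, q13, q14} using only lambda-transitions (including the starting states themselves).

{q3, q6, q7, q12, q13, q14}

Start with {q12, q13, q14}.
From q13 via lambda: add q6.
From q6 via lambda: add q3.
From q3 via lambda: add q7.
No new states can be added; the closed set is {q3, q6, q7, q12, q13, q14}.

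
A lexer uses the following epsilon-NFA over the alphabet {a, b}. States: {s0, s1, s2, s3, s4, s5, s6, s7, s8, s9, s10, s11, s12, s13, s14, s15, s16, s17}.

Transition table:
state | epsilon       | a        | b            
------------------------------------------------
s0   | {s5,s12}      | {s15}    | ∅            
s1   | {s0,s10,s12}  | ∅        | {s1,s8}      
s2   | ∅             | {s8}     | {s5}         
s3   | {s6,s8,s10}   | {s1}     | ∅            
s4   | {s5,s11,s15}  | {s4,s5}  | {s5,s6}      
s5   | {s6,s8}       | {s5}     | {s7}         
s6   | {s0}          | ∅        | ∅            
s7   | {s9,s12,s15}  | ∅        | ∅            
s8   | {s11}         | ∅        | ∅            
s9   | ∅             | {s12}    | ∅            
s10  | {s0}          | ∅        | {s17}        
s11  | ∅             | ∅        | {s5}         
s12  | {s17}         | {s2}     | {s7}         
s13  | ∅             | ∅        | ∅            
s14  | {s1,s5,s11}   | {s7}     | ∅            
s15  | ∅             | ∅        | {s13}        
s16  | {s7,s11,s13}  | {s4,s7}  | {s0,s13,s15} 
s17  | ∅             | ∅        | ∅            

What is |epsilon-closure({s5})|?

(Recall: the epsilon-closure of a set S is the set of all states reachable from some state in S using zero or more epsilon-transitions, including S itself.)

Start with {s5}.
From s5 via epsilon: add s6, s8.
From s6 via epsilon: add s0.
From s8 via epsilon: add s11.
From s0 via epsilon: add s12.
From s12 via epsilon: add s17.
epsilon-closure = {s0, s5, s6, s8, s11, s12, s17}, which has 7 states.

7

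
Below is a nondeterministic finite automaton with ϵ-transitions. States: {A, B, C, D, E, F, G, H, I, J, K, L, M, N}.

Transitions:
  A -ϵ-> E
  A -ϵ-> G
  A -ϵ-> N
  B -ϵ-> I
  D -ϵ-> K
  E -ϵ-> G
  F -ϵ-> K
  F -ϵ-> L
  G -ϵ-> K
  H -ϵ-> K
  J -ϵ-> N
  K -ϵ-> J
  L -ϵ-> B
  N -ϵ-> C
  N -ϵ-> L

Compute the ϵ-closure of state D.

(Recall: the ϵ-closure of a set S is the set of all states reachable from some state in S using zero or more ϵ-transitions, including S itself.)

{B, C, D, I, J, K, L, N}

Start with {D}.
From D via ϵ: add K.
From K via ϵ: add J.
From J via ϵ: add N.
From N via ϵ: add C, L.
From L via ϵ: add B.
From B via ϵ: add I.
No new states can be added; the closed set is {B, C, D, I, J, K, L, N}.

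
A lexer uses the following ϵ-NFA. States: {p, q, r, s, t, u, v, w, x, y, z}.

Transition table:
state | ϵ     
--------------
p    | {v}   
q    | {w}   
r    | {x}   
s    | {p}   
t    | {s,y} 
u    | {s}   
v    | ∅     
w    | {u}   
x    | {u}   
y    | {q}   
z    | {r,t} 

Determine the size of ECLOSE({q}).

6

Start with {q}.
From q via ϵ: add w.
From w via ϵ: add u.
From u via ϵ: add s.
From s via ϵ: add p.
From p via ϵ: add v.
ϵ-closure = {p, q, s, u, v, w}, which has 6 states.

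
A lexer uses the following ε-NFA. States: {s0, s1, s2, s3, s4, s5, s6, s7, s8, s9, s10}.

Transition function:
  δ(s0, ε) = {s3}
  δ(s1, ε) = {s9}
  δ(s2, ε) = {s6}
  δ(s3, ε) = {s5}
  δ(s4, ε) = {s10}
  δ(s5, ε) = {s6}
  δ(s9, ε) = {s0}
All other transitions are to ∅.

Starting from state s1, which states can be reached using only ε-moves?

Start with {s1}.
From s1 via ε: add s9.
From s9 via ε: add s0.
From s0 via ε: add s3.
From s3 via ε: add s5.
From s5 via ε: add s6.
No new states can be added; the closed set is {s0, s1, s3, s5, s6, s9}.

{s0, s1, s3, s5, s6, s9}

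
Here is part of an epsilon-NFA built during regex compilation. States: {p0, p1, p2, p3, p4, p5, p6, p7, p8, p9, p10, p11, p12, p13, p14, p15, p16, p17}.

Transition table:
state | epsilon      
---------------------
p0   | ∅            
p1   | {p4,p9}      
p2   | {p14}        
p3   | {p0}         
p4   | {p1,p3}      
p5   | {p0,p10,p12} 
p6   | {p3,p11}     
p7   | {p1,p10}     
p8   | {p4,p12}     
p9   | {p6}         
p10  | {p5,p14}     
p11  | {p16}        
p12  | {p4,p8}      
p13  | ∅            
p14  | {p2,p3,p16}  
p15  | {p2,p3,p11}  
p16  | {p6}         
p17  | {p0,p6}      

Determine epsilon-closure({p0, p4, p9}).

{p0, p1, p3, p4, p6, p9, p11, p16}

Start with {p0, p4, p9}.
From p4 via epsilon: add p1, p3.
From p9 via epsilon: add p6.
From p6 via epsilon: add p11.
From p11 via epsilon: add p16.
No new states can be added; the closed set is {p0, p1, p3, p4, p6, p9, p11, p16}.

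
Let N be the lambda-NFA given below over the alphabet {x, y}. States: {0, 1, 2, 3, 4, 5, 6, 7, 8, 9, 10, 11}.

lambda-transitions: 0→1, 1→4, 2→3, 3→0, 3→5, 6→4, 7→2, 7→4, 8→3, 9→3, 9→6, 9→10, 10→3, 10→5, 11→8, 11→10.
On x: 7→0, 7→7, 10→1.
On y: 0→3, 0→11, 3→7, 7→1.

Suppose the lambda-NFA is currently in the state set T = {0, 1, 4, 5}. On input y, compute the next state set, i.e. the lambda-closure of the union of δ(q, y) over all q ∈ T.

{0, 1, 3, 4, 5, 8, 10, 11}

0 on y → {3, 11}.
No y-transition from 1, 4, 5.
Union after reading y: {3, 11}.
Now take the lambda-closure:
From 3 via lambda: add 0, 5.
From 11 via lambda: add 8, 10.
From 0 via lambda: add 1.
From 1 via lambda: add 4.
No new states can be added; the closed set is {0, 1, 3, 4, 5, 8, 10, 11}.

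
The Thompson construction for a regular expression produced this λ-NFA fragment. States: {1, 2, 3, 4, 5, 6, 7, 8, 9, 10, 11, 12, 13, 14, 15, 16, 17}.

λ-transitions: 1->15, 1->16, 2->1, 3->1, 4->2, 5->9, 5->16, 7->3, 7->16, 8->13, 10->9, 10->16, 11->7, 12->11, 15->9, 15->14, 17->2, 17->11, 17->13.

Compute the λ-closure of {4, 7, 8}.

Start with {4, 7, 8}.
From 4 via λ: add 2.
From 7 via λ: add 3, 16.
From 8 via λ: add 13.
From 2 via λ: add 1.
From 1 via λ: add 15.
From 15 via λ: add 9, 14.
No new states can be added; the closed set is {1, 2, 3, 4, 7, 8, 9, 13, 14, 15, 16}.

{1, 2, 3, 4, 7, 8, 9, 13, 14, 15, 16}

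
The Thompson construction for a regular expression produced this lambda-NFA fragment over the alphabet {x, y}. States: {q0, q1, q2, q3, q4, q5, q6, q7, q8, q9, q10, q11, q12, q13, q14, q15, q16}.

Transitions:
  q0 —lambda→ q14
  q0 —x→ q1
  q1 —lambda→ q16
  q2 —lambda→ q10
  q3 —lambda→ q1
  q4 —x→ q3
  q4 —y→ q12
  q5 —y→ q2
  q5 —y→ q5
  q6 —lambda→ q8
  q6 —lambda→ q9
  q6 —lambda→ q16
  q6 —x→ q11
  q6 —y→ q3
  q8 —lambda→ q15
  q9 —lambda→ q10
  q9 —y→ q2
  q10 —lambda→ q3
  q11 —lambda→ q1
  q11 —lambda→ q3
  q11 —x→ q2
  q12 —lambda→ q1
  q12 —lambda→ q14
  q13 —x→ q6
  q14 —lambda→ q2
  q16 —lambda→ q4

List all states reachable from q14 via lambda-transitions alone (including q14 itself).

{q1, q2, q3, q4, q10, q14, q16}

Start with {q14}.
From q14 via lambda: add q2.
From q2 via lambda: add q10.
From q10 via lambda: add q3.
From q3 via lambda: add q1.
From q1 via lambda: add q16.
From q16 via lambda: add q4.
No new states can be added; the closed set is {q1, q2, q3, q4, q10, q14, q16}.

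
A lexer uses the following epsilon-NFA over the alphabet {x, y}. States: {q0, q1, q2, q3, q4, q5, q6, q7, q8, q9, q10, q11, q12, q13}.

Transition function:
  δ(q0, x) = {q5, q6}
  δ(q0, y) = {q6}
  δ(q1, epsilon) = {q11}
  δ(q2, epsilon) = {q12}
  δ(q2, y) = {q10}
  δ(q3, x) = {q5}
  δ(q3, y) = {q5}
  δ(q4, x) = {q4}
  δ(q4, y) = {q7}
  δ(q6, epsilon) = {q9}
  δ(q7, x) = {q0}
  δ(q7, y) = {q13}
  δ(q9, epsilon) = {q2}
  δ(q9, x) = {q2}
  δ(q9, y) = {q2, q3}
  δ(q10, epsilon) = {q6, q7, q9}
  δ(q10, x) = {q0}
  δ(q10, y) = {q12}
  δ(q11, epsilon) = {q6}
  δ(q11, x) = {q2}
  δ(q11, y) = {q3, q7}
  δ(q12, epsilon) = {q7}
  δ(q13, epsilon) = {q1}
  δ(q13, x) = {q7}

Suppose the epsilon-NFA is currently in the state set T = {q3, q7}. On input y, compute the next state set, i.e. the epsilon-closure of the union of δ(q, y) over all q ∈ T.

{q1, q2, q5, q6, q7, q9, q11, q12, q13}

q3 on y → {q5}.
q7 on y → {q13}.
Union after reading y: {q5, q13}.
Now take the epsilon-closure:
From q13 via epsilon: add q1.
From q1 via epsilon: add q11.
From q11 via epsilon: add q6.
From q6 via epsilon: add q9.
From q9 via epsilon: add q2.
From q2 via epsilon: add q12.
From q12 via epsilon: add q7.
No new states can be added; the closed set is {q1, q2, q5, q6, q7, q9, q11, q12, q13}.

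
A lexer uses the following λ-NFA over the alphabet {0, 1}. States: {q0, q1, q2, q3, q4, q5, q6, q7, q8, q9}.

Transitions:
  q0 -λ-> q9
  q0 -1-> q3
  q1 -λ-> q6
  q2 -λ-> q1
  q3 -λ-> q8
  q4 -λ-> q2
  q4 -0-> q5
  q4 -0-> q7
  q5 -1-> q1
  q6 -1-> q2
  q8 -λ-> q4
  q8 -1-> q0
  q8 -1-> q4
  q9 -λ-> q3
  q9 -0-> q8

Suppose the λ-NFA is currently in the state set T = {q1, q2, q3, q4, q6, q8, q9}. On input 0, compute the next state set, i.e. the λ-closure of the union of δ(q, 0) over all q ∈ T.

{q1, q2, q4, q5, q6, q7, q8}

q4 on 0 → {q5, q7}.
q9 on 0 → {q8}.
No 0-transition from q1, q2, q3, q6, q8.
Union after reading 0: {q5, q7, q8}.
Now take the λ-closure:
From q8 via λ: add q4.
From q4 via λ: add q2.
From q2 via λ: add q1.
From q1 via λ: add q6.
No new states can be added; the closed set is {q1, q2, q4, q5, q6, q7, q8}.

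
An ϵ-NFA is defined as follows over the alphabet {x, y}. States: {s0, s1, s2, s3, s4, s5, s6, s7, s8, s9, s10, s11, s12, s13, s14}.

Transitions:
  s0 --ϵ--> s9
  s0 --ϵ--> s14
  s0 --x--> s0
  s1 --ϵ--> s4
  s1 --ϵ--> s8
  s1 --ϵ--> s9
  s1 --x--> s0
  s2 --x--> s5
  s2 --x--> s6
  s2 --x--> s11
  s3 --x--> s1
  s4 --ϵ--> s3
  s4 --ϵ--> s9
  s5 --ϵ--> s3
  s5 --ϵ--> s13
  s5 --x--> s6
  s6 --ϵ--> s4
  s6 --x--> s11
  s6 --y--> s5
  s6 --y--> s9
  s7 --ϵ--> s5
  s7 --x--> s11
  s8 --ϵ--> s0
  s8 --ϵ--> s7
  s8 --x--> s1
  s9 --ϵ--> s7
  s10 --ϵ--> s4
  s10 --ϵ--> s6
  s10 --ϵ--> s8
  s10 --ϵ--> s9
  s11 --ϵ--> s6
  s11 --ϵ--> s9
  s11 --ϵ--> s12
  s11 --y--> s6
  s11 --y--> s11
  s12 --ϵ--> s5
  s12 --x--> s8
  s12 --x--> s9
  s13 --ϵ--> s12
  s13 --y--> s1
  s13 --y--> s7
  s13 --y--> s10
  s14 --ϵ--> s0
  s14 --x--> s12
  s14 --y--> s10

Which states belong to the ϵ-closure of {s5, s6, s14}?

Start with {s5, s6, s14}.
From s5 via ϵ: add s3, s13.
From s6 via ϵ: add s4.
From s14 via ϵ: add s0.
From s0 via ϵ: add s9.
From s13 via ϵ: add s12.
From s9 via ϵ: add s7.
No new states can be added; the closed set is {s0, s3, s4, s5, s6, s7, s9, s12, s13, s14}.

{s0, s3, s4, s5, s6, s7, s9, s12, s13, s14}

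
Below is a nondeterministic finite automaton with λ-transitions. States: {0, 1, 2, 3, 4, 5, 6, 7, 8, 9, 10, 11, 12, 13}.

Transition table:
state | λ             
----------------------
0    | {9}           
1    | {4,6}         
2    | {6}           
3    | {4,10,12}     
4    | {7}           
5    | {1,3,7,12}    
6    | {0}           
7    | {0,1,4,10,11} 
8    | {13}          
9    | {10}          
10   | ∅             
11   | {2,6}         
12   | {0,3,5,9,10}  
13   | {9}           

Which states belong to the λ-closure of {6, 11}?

Start with {6, 11}.
From 6 via λ: add 0.
From 11 via λ: add 2.
From 0 via λ: add 9.
From 9 via λ: add 10.
No new states can be added; the closed set is {0, 2, 6, 9, 10, 11}.

{0, 2, 6, 9, 10, 11}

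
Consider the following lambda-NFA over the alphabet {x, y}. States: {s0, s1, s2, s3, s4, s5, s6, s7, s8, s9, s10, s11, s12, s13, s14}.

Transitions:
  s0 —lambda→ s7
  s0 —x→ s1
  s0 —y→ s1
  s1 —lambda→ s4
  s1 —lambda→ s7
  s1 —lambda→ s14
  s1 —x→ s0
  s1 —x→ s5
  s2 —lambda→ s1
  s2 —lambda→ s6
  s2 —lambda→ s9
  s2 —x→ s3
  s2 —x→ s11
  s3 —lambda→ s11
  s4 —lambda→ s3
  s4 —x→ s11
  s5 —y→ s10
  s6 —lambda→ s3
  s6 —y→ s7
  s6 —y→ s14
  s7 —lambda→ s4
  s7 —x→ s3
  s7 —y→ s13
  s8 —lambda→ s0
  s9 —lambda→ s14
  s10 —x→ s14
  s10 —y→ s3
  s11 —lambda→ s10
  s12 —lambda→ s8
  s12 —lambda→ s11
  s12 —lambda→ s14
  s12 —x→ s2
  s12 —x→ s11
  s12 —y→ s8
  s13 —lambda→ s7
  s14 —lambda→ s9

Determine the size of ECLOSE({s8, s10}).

Start with {s8, s10}.
From s8 via lambda: add s0.
From s0 via lambda: add s7.
From s7 via lambda: add s4.
From s4 via lambda: add s3.
From s3 via lambda: add s11.
lambda-closure = {s0, s3, s4, s7, s8, s10, s11}, which has 7 states.

7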